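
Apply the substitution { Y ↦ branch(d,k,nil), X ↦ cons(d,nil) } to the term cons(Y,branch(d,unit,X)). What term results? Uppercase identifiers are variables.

cons(branch(d,k,nil),branch(d,unit,cons(d,nil)))

Replace each occurrence of Y with branch(d,k,nil).
Replace each occurrence of X with cons(d,nil).
Result: cons(branch(d,k,nil),branch(d,unit,cons(d,nil))).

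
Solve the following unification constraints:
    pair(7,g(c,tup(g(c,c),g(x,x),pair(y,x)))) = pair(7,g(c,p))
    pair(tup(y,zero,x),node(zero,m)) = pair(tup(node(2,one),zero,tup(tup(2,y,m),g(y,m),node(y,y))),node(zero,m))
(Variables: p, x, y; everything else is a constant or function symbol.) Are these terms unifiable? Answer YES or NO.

Decompose pair/2: 7 = 7,  g(c,tup(g(c,c),g(x,x),pair(y,x))) = g(c,p).
Delete trivial equation 7 = 7.
Decompose g/2: c = c,  tup(g(c,c),g(x,x),pair(y,x)) = p.
Delete trivial equation c = c.
Bind p := tup(g(c,c),g(x,x),pair(y,x)); no other remaining equation mentions p.
Decompose pair/2: tup(y,zero,x) = tup(node(2,one),zero,tup(tup(2,y,m),g(y,m),node(y,y))),  node(zero,m) = node(zero,m).
Decompose tup/3: y = node(2,one),  zero = zero,  x = tup(tup(2,y,m),g(y,m),node(y,y)).
Bind y := node(2,one); substituting into the one remaining equation that mentions y gives: x = tup(tup(2,node(2,one),m),g(node(2,one),m),node(node(2,one),node(2,one))). Substituting into the earlier binding gives p := tup(g(c,c),g(x,x),pair(node(2,one),x)).
Delete trivial equation zero = zero.
Bind x := tup(tup(2,node(2,one),m),g(node(2,one),m),node(node(2,one),node(2,one))); no other remaining equation mentions x. Substituting into the earlier binding gives p := tup(g(c,c),g(tup(tup(2,node(2,one),m),g(node(2,one),m),node(node(2,one),node(2,one))),tup(tup(2,node(2,one),m),g(node(2,one),m),node(node(2,one),node(2,one)))),pair(node(2,one),tup(tup(2,node(2,one),m),g(node(2,one),m),node(node(2,one),node(2,one))))).
Delete trivial equation node(zero,m) = node(zero,m).
No equations remain and no clash or occurs-check failure arose, so a unifier exists.

YES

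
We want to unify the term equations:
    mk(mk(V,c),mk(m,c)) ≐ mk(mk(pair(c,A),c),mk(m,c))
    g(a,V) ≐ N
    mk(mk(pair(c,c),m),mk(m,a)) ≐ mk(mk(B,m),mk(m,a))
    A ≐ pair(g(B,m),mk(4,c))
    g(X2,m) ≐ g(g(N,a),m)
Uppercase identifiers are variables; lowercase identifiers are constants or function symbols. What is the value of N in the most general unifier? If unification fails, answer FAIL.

g(a,pair(c,pair(g(pair(c,c),m),mk(4,c))))

Decompose mk/2: mk(V,c) ≐ mk(pair(c,A),c),  mk(m,c) ≐ mk(m,c).
Decompose mk/2: V ≐ pair(c,A),  c ≐ c.
Bind V := pair(c,A); substituting into the one remaining equation that mentions V gives: g(a,pair(c,A)) ≐ N.
Delete trivial equation c ≐ c.
Delete trivial equation mk(m,c) ≐ mk(m,c).
Bind N := g(a,pair(c,A)); substituting into the one remaining equation that mentions N gives: g(X2,m) ≐ g(g(g(a,pair(c,A)),a),m).
Decompose mk/2: mk(pair(c,c),m) ≐ mk(B,m),  mk(m,a) ≐ mk(m,a).
Decompose mk/2: pair(c,c) ≐ B,  m ≐ m.
Bind B := pair(c,c); substituting into the one remaining equation that mentions B gives: A ≐ pair(g(pair(c,c),m),mk(4,c)).
Delete trivial equation m ≐ m.
Delete trivial equation mk(m,a) ≐ mk(m,a).
Bind A := pair(g(pair(c,c),m),mk(4,c)); substituting into the remaining equation gives: g(X2,m) ≐ g(g(g(a,pair(c,pair(g(pair(c,c),m),mk(4,c)))),a),m). Substituting into the earlier bindings gives V := pair(c,pair(g(pair(c,c),m),mk(4,c))), N := g(a,pair(c,pair(g(pair(c,c),m),mk(4,c)))).
Decompose g/2: X2 ≐ g(g(a,pair(c,pair(g(pair(c,c),m),mk(4,c)))),a),  m ≐ m.
Bind X2 := g(g(a,pair(c,pair(g(pair(c,c),m),mk(4,c)))),a); no other remaining equation mentions X2.
Delete trivial equation m ≐ m.
MGU = { V := pair(c,pair(g(pair(c,c),m),mk(4,c))), N := g(a,pair(c,pair(g(pair(c,c),m),mk(4,c)))), B := pair(c,c), A := pair(g(pair(c,c),m),mk(4,c)), X2 := g(g(a,pair(c,pair(g(pair(c,c),m),mk(4,c)))),a) }, so N := g(a,pair(c,pair(g(pair(c,c),m),mk(4,c)))).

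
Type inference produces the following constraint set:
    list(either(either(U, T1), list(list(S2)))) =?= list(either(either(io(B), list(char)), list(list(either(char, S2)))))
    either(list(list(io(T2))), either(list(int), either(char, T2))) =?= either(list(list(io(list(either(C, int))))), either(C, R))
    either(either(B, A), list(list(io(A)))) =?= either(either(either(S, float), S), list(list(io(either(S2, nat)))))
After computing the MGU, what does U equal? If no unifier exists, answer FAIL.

FAIL

Decompose list/1: either(either(U, T1), list(list(S2))) =?= either(either(io(B), list(char)), list(list(either(char, S2)))).
Decompose either/2: either(U, T1) =?= either(io(B), list(char)),  list(list(S2)) =?= list(list(either(char, S2))).
Decompose either/2: U =?= io(B),  T1 =?= list(char).
Bind U := io(B); no other remaining equation mentions U.
Bind T1 := list(char); no other remaining equation mentions T1.
Decompose list/1: list(S2) =?= list(either(char, S2)).
Decompose list/1: S2 =?= either(char, S2).
Occurs check fails: S2 occurs in either(char, S2); the equation S2 =?= either(char, S2) has no finite solution.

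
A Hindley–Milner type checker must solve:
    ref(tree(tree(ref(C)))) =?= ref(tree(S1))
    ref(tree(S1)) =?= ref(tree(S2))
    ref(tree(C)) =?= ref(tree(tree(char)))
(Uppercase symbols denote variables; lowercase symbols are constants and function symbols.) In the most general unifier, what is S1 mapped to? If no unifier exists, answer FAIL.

tree(ref(tree(char)))

Decompose ref/1: tree(tree(ref(C))) =?= tree(S1).
Decompose tree/1: tree(ref(C)) =?= S1.
Bind S1 := tree(ref(C)); substituting into the one remaining equation that mentions S1 gives: ref(tree(tree(ref(C)))) =?= ref(tree(S2)).
Decompose ref/1: tree(tree(ref(C))) =?= tree(S2).
Decompose tree/1: tree(ref(C)) =?= S2.
Bind S2 := tree(ref(C)); no other remaining equation mentions S2.
Decompose ref/1: tree(C) =?= tree(tree(char)).
Decompose tree/1: C =?= tree(char).
Bind C := tree(char). Substituting into the earlier bindings gives S1 := tree(ref(tree(char))), S2 := tree(ref(tree(char))).
MGU = { S1 := tree(ref(tree(char))), S2 := tree(ref(tree(char))), C := tree(char) }, so S1 := tree(ref(tree(char))).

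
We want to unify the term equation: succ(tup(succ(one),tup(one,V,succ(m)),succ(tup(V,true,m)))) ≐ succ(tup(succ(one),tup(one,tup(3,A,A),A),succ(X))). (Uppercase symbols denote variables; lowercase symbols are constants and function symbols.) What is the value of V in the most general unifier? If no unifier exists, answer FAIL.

tup(3,succ(m),succ(m))

Decompose succ/1: tup(succ(one),tup(one,V,succ(m)),succ(tup(V,true,m))) ≐ tup(succ(one),tup(one,tup(3,A,A),A),succ(X)).
Decompose tup/3: succ(one) ≐ succ(one),  tup(one,V,succ(m)) ≐ tup(one,tup(3,A,A),A),  succ(tup(V,true,m)) ≐ succ(X).
Delete trivial equation succ(one) ≐ succ(one).
Decompose tup/3: one ≐ one,  V ≐ tup(3,A,A),  succ(m) ≐ A.
Delete trivial equation one ≐ one.
Bind V := tup(3,A,A); substituting into the one remaining equation that mentions V gives: succ(tup(tup(3,A,A),true,m)) ≐ succ(X).
Bind A := succ(m); substituting into the remaining equation gives: succ(tup(tup(3,succ(m),succ(m)),true,m)) ≐ succ(X). Substituting into the earlier binding gives V := tup(3,succ(m),succ(m)).
Decompose succ/1: tup(tup(3,succ(m),succ(m)),true,m) ≐ X.
Bind X := tup(tup(3,succ(m),succ(m)),true,m).
MGU = { V := tup(3,succ(m),succ(m)), A := succ(m), X := tup(tup(3,succ(m),succ(m)),true,m) }, so V := tup(3,succ(m),succ(m)).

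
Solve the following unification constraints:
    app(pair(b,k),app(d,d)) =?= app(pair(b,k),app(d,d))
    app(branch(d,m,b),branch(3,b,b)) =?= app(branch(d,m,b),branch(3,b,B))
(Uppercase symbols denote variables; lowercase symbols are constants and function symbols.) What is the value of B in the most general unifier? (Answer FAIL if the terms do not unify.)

Delete trivial equation app(pair(b,k),app(d,d)) =?= app(pair(b,k),app(d,d)).
Decompose app/2: branch(d,m,b) =?= branch(d,m,b),  branch(3,b,b) =?= branch(3,b,B).
Delete trivial equation branch(d,m,b) =?= branch(d,m,b).
Decompose branch/3: 3 =?= 3,  b =?= b,  b =?= B.
Delete trivial equation 3 =?= 3.
Delete trivial equation b =?= b.
Bind B := b.
MGU = { B -> b }, so B -> b.

b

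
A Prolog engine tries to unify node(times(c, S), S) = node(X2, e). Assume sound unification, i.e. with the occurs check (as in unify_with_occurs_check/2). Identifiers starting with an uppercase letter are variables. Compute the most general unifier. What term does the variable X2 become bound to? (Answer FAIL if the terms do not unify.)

times(c, e)

Decompose node/2: times(c, S) = X2,  S = e.
Bind X2 := times(c, S); no other remaining equation mentions X2.
Bind S := e. Substituting into the earlier binding gives X2 := times(c, e).
MGU = { X2 ↦ times(c, e), S ↦ e }, so X2 ↦ times(c, e).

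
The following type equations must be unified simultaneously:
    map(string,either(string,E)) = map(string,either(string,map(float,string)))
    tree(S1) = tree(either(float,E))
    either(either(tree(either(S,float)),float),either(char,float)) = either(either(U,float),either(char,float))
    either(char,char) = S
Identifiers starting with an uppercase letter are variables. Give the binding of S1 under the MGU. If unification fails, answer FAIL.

either(float,map(float,string))

Decompose map/2: string = string,  either(string,E) = either(string,map(float,string)).
Delete trivial equation string = string.
Decompose either/2: string = string,  E = map(float,string).
Delete trivial equation string = string.
Bind E := map(float,string); substituting into the one remaining equation that mentions E gives: tree(S1) = tree(either(float,map(float,string))).
Decompose tree/1: S1 = either(float,map(float,string)).
Bind S1 := either(float,map(float,string)); no other remaining equation mentions S1.
Decompose either/2: either(tree(either(S,float)),float) = either(U,float),  either(char,float) = either(char,float).
Decompose either/2: tree(either(S,float)) = U,  float = float.
Bind U := tree(either(S,float)); no other remaining equation mentions U.
Delete trivial equation float = float.
Delete trivial equation either(char,float) = either(char,float).
Bind S := either(char,char). Substituting into the earlier binding gives U := tree(either(either(char,char),float)).
MGU = { E ↦ map(float,string), S1 ↦ either(float,map(float,string)), U ↦ tree(either(either(char,char),float)), S ↦ either(char,char) }, so S1 ↦ either(float,map(float,string)).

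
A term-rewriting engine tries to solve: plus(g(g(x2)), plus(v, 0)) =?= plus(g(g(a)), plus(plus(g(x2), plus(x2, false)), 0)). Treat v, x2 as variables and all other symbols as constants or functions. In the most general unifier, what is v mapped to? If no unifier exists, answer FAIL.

Decompose plus/2: g(g(x2)) =?= g(g(a)),  plus(v, 0) =?= plus(plus(g(x2), plus(x2, false)), 0).
Decompose g/1: g(x2) =?= g(a).
Decompose g/1: x2 =?= a.
Bind x2 := a; substituting into the remaining equation gives: plus(v, 0) =?= plus(plus(g(a), plus(a, false)), 0).
Decompose plus/2: v =?= plus(g(a), plus(a, false)),  0 =?= 0.
Bind v := plus(g(a), plus(a, false)); no other remaining equation mentions v.
Delete trivial equation 0 =?= 0.
MGU = { x2 := a, v := plus(g(a), plus(a, false)) }, so v := plus(g(a), plus(a, false)).

plus(g(a), plus(a, false))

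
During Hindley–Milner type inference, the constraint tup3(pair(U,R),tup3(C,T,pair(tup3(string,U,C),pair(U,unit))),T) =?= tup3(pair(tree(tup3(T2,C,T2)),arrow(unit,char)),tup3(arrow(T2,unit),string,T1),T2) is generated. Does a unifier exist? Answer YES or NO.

YES

Decompose tup3/3: pair(U,R) =?= pair(tree(tup3(T2,C,T2)),arrow(unit,char)),  tup3(C,T,pair(tup3(string,U,C),pair(U,unit))) =?= tup3(arrow(T2,unit),string,T1),  T =?= T2.
Decompose pair/2: U =?= tree(tup3(T2,C,T2)),  R =?= arrow(unit,char).
Bind U := tree(tup3(T2,C,T2)); substituting into the one remaining equation that mentions U gives: tup3(C,T,pair(tup3(string,tree(tup3(T2,C,T2)),C),pair(tree(tup3(T2,C,T2)),unit))) =?= tup3(arrow(T2,unit),string,T1).
Bind R := arrow(unit,char); no other remaining equation mentions R.
Decompose tup3/3: C =?= arrow(T2,unit),  T =?= string,  pair(tup3(string,tree(tup3(T2,C,T2)),C),pair(tree(tup3(T2,C,T2)),unit)) =?= T1.
Bind C := arrow(T2,unit); substituting into the one remaining equation that mentions C gives: pair(tup3(string,tree(tup3(T2,arrow(T2,unit),T2)),arrow(T2,unit)),pair(tree(tup3(T2,arrow(T2,unit),T2)),unit)) =?= T1. Substituting into the earlier binding gives U := tree(tup3(T2,arrow(T2,unit),T2)).
Bind T := string; substituting into the one remaining equation that mentions T gives: string =?= T2.
Bind T1 := pair(tup3(string,tree(tup3(T2,arrow(T2,unit),T2)),arrow(T2,unit)),pair(tree(tup3(T2,arrow(T2,unit),T2)),unit)); no other remaining equation mentions T1.
Bind T2 := string. Substituting into the earlier bindings gives U := tree(tup3(string,arrow(string,unit),string)), C := arrow(string,unit), T1 := pair(tup3(string,tree(tup3(string,arrow(string,unit),string)),arrow(string,unit)),pair(tree(tup3(string,arrow(string,unit),string)),unit)).
No equations remain and no clash or occurs-check failure arose, so a unifier exists.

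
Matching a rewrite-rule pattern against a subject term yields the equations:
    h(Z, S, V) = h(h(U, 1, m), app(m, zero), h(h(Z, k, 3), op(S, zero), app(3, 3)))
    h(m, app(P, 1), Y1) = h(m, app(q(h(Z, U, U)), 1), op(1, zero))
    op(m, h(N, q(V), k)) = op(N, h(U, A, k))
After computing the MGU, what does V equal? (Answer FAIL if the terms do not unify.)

Decompose h/3: Z = h(U, 1, m),  S = app(m, zero),  V = h(h(Z, k, 3), op(S, zero), app(3, 3)).
Bind Z := h(U, 1, m); substituting into the 2 remaining equations that mention Z gives: V = h(h(h(U, 1, m), k, 3), op(S, zero), app(3, 3)),  h(m, app(P, 1), Y1) = h(m, app(q(h(h(U, 1, m), U, U)), 1), op(1, zero)).
Bind S := app(m, zero); substituting into the one remaining equation that mentions S gives: V = h(h(h(U, 1, m), k, 3), op(app(m, zero), zero), app(3, 3)).
Bind V := h(h(h(U, 1, m), k, 3), op(app(m, zero), zero), app(3, 3)); substituting into the one remaining equation that mentions V gives: op(m, h(N, q(h(h(h(U, 1, m), k, 3), op(app(m, zero), zero), app(3, 3))), k)) = op(N, h(U, A, k)).
Decompose h/3: m = m,  app(P, 1) = app(q(h(h(U, 1, m), U, U)), 1),  Y1 = op(1, zero).
Delete trivial equation m = m.
Decompose app/2: P = q(h(h(U, 1, m), U, U)),  1 = 1.
Bind P := q(h(h(U, 1, m), U, U)); no other remaining equation mentions P.
Delete trivial equation 1 = 1.
Bind Y1 := op(1, zero); no other remaining equation mentions Y1.
Decompose op/2: m = N,  h(N, q(h(h(h(U, 1, m), k, 3), op(app(m, zero), zero), app(3, 3))), k) = h(U, A, k).
Bind N := m; substituting into the remaining equation gives: h(m, q(h(h(h(U, 1, m), k, 3), op(app(m, zero), zero), app(3, 3))), k) = h(U, A, k).
Decompose h/3: m = U,  q(h(h(h(U, 1, m), k, 3), op(app(m, zero), zero), app(3, 3))) = A,  k = k.
Bind U := m; substituting into the one remaining equation that mentions U gives: q(h(h(h(m, 1, m), k, 3), op(app(m, zero), zero), app(3, 3))) = A. Substituting into the earlier bindings gives Z := h(m, 1, m), V := h(h(h(m, 1, m), k, 3), op(app(m, zero), zero), app(3, 3)), P := q(h(h(m, 1, m), m, m)).
Bind A := q(h(h(h(m, 1, m), k, 3), op(app(m, zero), zero), app(3, 3))); no other remaining equation mentions A.
Delete trivial equation k = k.
MGU = { Z := h(m, 1, m), S := app(m, zero), V := h(h(h(m, 1, m), k, 3), op(app(m, zero), zero), app(3, 3)), P := q(h(h(m, 1, m), m, m)), Y1 := op(1, zero), N := m, U := m, A := q(h(h(h(m, 1, m), k, 3), op(app(m, zero), zero), app(3, 3))) }, so V := h(h(h(m, 1, m), k, 3), op(app(m, zero), zero), app(3, 3)).

h(h(h(m, 1, m), k, 3), op(app(m, zero), zero), app(3, 3))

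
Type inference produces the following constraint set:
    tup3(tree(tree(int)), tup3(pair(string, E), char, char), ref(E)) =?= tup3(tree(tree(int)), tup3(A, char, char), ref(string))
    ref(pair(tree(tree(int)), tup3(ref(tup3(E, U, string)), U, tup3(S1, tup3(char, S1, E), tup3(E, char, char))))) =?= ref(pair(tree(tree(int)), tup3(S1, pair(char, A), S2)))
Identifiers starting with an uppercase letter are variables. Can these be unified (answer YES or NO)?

YES

Decompose tup3/3: tree(tree(int)) =?= tree(tree(int)),  tup3(pair(string, E), char, char) =?= tup3(A, char, char),  ref(E) =?= ref(string).
Delete trivial equation tree(tree(int)) =?= tree(tree(int)).
Decompose tup3/3: pair(string, E) =?= A,  char =?= char,  char =?= char.
Bind A := pair(string, E); substituting into the one remaining equation that mentions A gives: ref(pair(tree(tree(int)), tup3(ref(tup3(E, U, string)), U, tup3(S1, tup3(char, S1, E), tup3(E, char, char))))) =?= ref(pair(tree(tree(int)), tup3(S1, pair(char, pair(string, E)), S2))).
Delete trivial equation char =?= char.
Delete trivial equation char =?= char.
Decompose ref/1: E =?= string.
Bind E := string; substituting into the remaining equation gives: ref(pair(tree(tree(int)), tup3(ref(tup3(string, U, string)), U, tup3(S1, tup3(char, S1, string), tup3(string, char, char))))) =?= ref(pair(tree(tree(int)), tup3(S1, pair(char, pair(string, string)), S2))). Substituting into the earlier binding gives A := pair(string, string).
Decompose ref/1: pair(tree(tree(int)), tup3(ref(tup3(string, U, string)), U, tup3(S1, tup3(char, S1, string), tup3(string, char, char)))) =?= pair(tree(tree(int)), tup3(S1, pair(char, pair(string, string)), S2)).
Decompose pair/2: tree(tree(int)) =?= tree(tree(int)),  tup3(ref(tup3(string, U, string)), U, tup3(S1, tup3(char, S1, string), tup3(string, char, char))) =?= tup3(S1, pair(char, pair(string, string)), S2).
Delete trivial equation tree(tree(int)) =?= tree(tree(int)).
Decompose tup3/3: ref(tup3(string, U, string)) =?= S1,  U =?= pair(char, pair(string, string)),  tup3(S1, tup3(char, S1, string), tup3(string, char, char)) =?= S2.
Bind S1 := ref(tup3(string, U, string)); substituting into the one remaining equation that mentions S1 gives: tup3(ref(tup3(string, U, string)), tup3(char, ref(tup3(string, U, string)), string), tup3(string, char, char)) =?= S2.
Bind U := pair(char, pair(string, string)); substituting into the remaining equation gives: tup3(ref(tup3(string, pair(char, pair(string, string)), string)), tup3(char, ref(tup3(string, pair(char, pair(string, string)), string)), string), tup3(string, char, char)) =?= S2. Substituting into the earlier binding gives S1 := ref(tup3(string, pair(char, pair(string, string)), string)).
Bind S2 := tup3(ref(tup3(string, pair(char, pair(string, string)), string)), tup3(char, ref(tup3(string, pair(char, pair(string, string)), string)), string), tup3(string, char, char)).
No equations remain and no clash or occurs-check failure arose, so a unifier exists.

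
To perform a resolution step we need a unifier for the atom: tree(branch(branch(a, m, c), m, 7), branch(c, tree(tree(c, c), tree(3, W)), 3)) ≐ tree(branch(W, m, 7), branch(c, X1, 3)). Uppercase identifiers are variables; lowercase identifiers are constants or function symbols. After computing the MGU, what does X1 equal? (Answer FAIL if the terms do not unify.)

Decompose tree/2: branch(branch(a, m, c), m, 7) ≐ branch(W, m, 7),  branch(c, tree(tree(c, c), tree(3, W)), 3) ≐ branch(c, X1, 3).
Decompose branch/3: branch(a, m, c) ≐ W,  m ≐ m,  7 ≐ 7.
Bind W := branch(a, m, c); substituting into the one remaining equation that mentions W gives: branch(c, tree(tree(c, c), tree(3, branch(a, m, c))), 3) ≐ branch(c, X1, 3).
Delete trivial equation m ≐ m.
Delete trivial equation 7 ≐ 7.
Decompose branch/3: c ≐ c,  tree(tree(c, c), tree(3, branch(a, m, c))) ≐ X1,  3 ≐ 3.
Delete trivial equation c ≐ c.
Bind X1 := tree(tree(c, c), tree(3, branch(a, m, c))); no other remaining equation mentions X1.
Delete trivial equation 3 ≐ 3.
MGU = { W ↦ branch(a, m, c), X1 ↦ tree(tree(c, c), tree(3, branch(a, m, c))) }, so X1 ↦ tree(tree(c, c), tree(3, branch(a, m, c))).

tree(tree(c, c), tree(3, branch(a, m, c)))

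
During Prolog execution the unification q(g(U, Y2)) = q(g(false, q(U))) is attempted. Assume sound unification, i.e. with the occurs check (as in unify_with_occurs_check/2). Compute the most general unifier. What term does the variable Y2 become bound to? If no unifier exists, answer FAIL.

Decompose q/1: g(U, Y2) = g(false, q(U)).
Decompose g/2: U = false,  Y2 = q(U).
Bind U := false; substituting into the remaining equation gives: Y2 = q(false).
Bind Y2 := q(false).
MGU = { U -> false, Y2 -> q(false) }, so Y2 -> q(false).

q(false)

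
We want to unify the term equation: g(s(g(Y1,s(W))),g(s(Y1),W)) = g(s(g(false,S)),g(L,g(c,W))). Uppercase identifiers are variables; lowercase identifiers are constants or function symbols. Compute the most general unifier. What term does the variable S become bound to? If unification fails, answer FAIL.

Decompose g/2: s(g(Y1,s(W))) = s(g(false,S)),  g(s(Y1),W) = g(L,g(c,W)).
Decompose s/1: g(Y1,s(W)) = g(false,S).
Decompose g/2: Y1 = false,  s(W) = S.
Bind Y1 := false; substituting into the one remaining equation that mentions Y1 gives: g(s(false),W) = g(L,g(c,W)).
Bind S := s(W); no other remaining equation mentions S.
Decompose g/2: s(false) = L,  W = g(c,W).
Bind L := s(false); no other remaining equation mentions L.
Occurs check fails: W occurs in g(c,W); the equation W = g(c,W) has no finite solution.

FAIL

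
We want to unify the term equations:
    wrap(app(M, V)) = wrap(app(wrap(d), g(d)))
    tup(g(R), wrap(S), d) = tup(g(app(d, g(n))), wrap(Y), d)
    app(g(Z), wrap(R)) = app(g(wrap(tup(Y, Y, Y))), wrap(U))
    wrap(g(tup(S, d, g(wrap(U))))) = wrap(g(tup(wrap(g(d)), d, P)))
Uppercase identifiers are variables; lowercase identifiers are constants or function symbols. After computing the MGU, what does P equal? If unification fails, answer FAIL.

Decompose wrap/1: app(M, V) = app(wrap(d), g(d)).
Decompose app/2: M = wrap(d),  V = g(d).
Bind M := wrap(d); no other remaining equation mentions M.
Bind V := g(d); no other remaining equation mentions V.
Decompose tup/3: g(R) = g(app(d, g(n))),  wrap(S) = wrap(Y),  d = d.
Decompose g/1: R = app(d, g(n)).
Bind R := app(d, g(n)); substituting into the one remaining equation that mentions R gives: app(g(Z), wrap(app(d, g(n)))) = app(g(wrap(tup(Y, Y, Y))), wrap(U)).
Decompose wrap/1: S = Y.
Bind S := Y; substituting into the one remaining equation that mentions S gives: wrap(g(tup(Y, d, g(wrap(U))))) = wrap(g(tup(wrap(g(d)), d, P))).
Delete trivial equation d = d.
Decompose app/2: g(Z) = g(wrap(tup(Y, Y, Y))),  wrap(app(d, g(n))) = wrap(U).
Decompose g/1: Z = wrap(tup(Y, Y, Y)).
Bind Z := wrap(tup(Y, Y, Y)); no other remaining equation mentions Z.
Decompose wrap/1: app(d, g(n)) = U.
Bind U := app(d, g(n)); substituting into the remaining equation gives: wrap(g(tup(Y, d, g(wrap(app(d, g(n))))))) = wrap(g(tup(wrap(g(d)), d, P))).
Decompose wrap/1: g(tup(Y, d, g(wrap(app(d, g(n)))))) = g(tup(wrap(g(d)), d, P)).
Decompose g/1: tup(Y, d, g(wrap(app(d, g(n))))) = tup(wrap(g(d)), d, P).
Decompose tup/3: Y = wrap(g(d)),  d = d,  g(wrap(app(d, g(n)))) = P.
Bind Y := wrap(g(d)); no other remaining equation mentions Y. Substituting into the earlier bindings gives S := wrap(g(d)), Z := wrap(tup(wrap(g(d)), wrap(g(d)), wrap(g(d)))).
Delete trivial equation d = d.
Bind P := g(wrap(app(d, g(n)))).
MGU = { M := wrap(d), V := g(d), R := app(d, g(n)), S := wrap(g(d)), Z := wrap(tup(wrap(g(d)), wrap(g(d)), wrap(g(d)))), U := app(d, g(n)), Y := wrap(g(d)), P := g(wrap(app(d, g(n)))) }, so P := g(wrap(app(d, g(n)))).

g(wrap(app(d, g(n))))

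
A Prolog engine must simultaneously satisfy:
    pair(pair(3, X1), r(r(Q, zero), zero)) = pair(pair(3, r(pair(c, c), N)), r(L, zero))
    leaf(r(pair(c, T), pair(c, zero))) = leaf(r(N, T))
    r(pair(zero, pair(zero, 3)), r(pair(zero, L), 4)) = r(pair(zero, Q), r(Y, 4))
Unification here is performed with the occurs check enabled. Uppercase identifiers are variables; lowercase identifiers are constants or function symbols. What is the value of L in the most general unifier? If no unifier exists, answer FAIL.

r(pair(zero, 3), zero)

Decompose pair/2: pair(3, X1) = pair(3, r(pair(c, c), N)),  r(r(Q, zero), zero) = r(L, zero).
Decompose pair/2: 3 = 3,  X1 = r(pair(c, c), N).
Delete trivial equation 3 = 3.
Bind X1 := r(pair(c, c), N); no other remaining equation mentions X1.
Decompose r/2: r(Q, zero) = L,  zero = zero.
Bind L := r(Q, zero); substituting into the one remaining equation that mentions L gives: r(pair(zero, pair(zero, 3)), r(pair(zero, r(Q, zero)), 4)) = r(pair(zero, Q), r(Y, 4)).
Delete trivial equation zero = zero.
Decompose leaf/1: r(pair(c, T), pair(c, zero)) = r(N, T).
Decompose r/2: pair(c, T) = N,  pair(c, zero) = T.
Bind N := pair(c, T); no other remaining equation mentions N. Substituting into the earlier binding gives X1 := r(pair(c, c), pair(c, T)).
Bind T := pair(c, zero); no other remaining equation mentions T. Substituting into the earlier bindings gives X1 := r(pair(c, c), pair(c, pair(c, zero))), N := pair(c, pair(c, zero)).
Decompose r/2: pair(zero, pair(zero, 3)) = pair(zero, Q),  r(pair(zero, r(Q, zero)), 4) = r(Y, 4).
Decompose pair/2: zero = zero,  pair(zero, 3) = Q.
Delete trivial equation zero = zero.
Bind Q := pair(zero, 3); substituting into the remaining equation gives: r(pair(zero, r(pair(zero, 3), zero)), 4) = r(Y, 4). Substituting into the earlier binding gives L := r(pair(zero, 3), zero).
Decompose r/2: pair(zero, r(pair(zero, 3), zero)) = Y,  4 = 4.
Bind Y := pair(zero, r(pair(zero, 3), zero)); no other remaining equation mentions Y.
Delete trivial equation 4 = 4.
MGU = { X1 -> r(pair(c, c), pair(c, pair(c, zero))), L -> r(pair(zero, 3), zero), N -> pair(c, pair(c, zero)), T -> pair(c, zero), Q -> pair(zero, 3), Y -> pair(zero, r(pair(zero, 3), zero)) }, so L -> r(pair(zero, 3), zero).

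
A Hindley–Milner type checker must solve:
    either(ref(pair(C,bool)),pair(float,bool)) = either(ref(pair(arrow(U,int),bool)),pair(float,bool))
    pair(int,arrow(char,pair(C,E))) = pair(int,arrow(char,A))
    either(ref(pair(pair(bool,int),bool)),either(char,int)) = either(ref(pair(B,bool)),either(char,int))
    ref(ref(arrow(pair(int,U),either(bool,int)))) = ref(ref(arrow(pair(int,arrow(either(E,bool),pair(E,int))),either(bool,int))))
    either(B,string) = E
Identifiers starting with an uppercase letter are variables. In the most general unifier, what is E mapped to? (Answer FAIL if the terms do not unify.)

either(pair(bool,int),string)

Decompose either/2: ref(pair(C,bool)) = ref(pair(arrow(U,int),bool)),  pair(float,bool) = pair(float,bool).
Decompose ref/1: pair(C,bool) = pair(arrow(U,int),bool).
Decompose pair/2: C = arrow(U,int),  bool = bool.
Bind C := arrow(U,int); substituting into the one remaining equation that mentions C gives: pair(int,arrow(char,pair(arrow(U,int),E))) = pair(int,arrow(char,A)).
Delete trivial equation bool = bool.
Delete trivial equation pair(float,bool) = pair(float,bool).
Decompose pair/2: int = int,  arrow(char,pair(arrow(U,int),E)) = arrow(char,A).
Delete trivial equation int = int.
Decompose arrow/2: char = char,  pair(arrow(U,int),E) = A.
Delete trivial equation char = char.
Bind A := pair(arrow(U,int),E); no other remaining equation mentions A.
Decompose either/2: ref(pair(pair(bool,int),bool)) = ref(pair(B,bool)),  either(char,int) = either(char,int).
Decompose ref/1: pair(pair(bool,int),bool) = pair(B,bool).
Decompose pair/2: pair(bool,int) = B,  bool = bool.
Bind B := pair(bool,int); substituting into the one remaining equation that mentions B gives: either(pair(bool,int),string) = E.
Delete trivial equation bool = bool.
Delete trivial equation either(char,int) = either(char,int).
Decompose ref/1: ref(arrow(pair(int,U),either(bool,int))) = ref(arrow(pair(int,arrow(either(E,bool),pair(E,int))),either(bool,int))).
Decompose ref/1: arrow(pair(int,U),either(bool,int)) = arrow(pair(int,arrow(either(E,bool),pair(E,int))),either(bool,int)).
Decompose arrow/2: pair(int,U) = pair(int,arrow(either(E,bool),pair(E,int))),  either(bool,int) = either(bool,int).
Decompose pair/2: int = int,  U = arrow(either(E,bool),pair(E,int)).
Delete trivial equation int = int.
Bind U := arrow(either(E,bool),pair(E,int)); no other remaining equation mentions U. Substituting into the earlier bindings gives C := arrow(arrow(either(E,bool),pair(E,int)),int), A := pair(arrow(arrow(either(E,bool),pair(E,int)),int),E).
Delete trivial equation either(bool,int) = either(bool,int).
Bind E := either(pair(bool,int),string). Substituting into the earlier bindings gives C := arrow(arrow(either(either(pair(bool,int),string),bool),pair(either(pair(bool,int),string),int)),int), A := pair(arrow(arrow(either(either(pair(bool,int),string),bool),pair(either(pair(bool,int),string),int)),int),either(pair(bool,int),string)), U := arrow(either(either(pair(bool,int),string),bool),pair(either(pair(bool,int),string),int)).
MGU = { C ↦ arrow(arrow(either(either(pair(bool,int),string),bool),pair(either(pair(bool,int),string),int)),int), A ↦ pair(arrow(arrow(either(either(pair(bool,int),string),bool),pair(either(pair(bool,int),string),int)),int),either(pair(bool,int),string)), B ↦ pair(bool,int), U ↦ arrow(either(either(pair(bool,int),string),bool),pair(either(pair(bool,int),string),int)), E ↦ either(pair(bool,int),string) }, so E ↦ either(pair(bool,int),string).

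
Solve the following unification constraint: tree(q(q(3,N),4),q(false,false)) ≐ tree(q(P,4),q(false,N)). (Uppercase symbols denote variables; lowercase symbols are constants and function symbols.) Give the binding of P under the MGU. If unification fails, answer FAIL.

Decompose tree/2: q(q(3,N),4) ≐ q(P,4),  q(false,false) ≐ q(false,N).
Decompose q/2: q(3,N) ≐ P,  4 ≐ 4.
Bind P := q(3,N); no other remaining equation mentions P.
Delete trivial equation 4 ≐ 4.
Decompose q/2: false ≐ false,  false ≐ N.
Delete trivial equation false ≐ false.
Bind N := false. Substituting into the earlier binding gives P := q(3,false).
MGU = { P := q(3,false), N := false }, so P := q(3,false).

q(3,false)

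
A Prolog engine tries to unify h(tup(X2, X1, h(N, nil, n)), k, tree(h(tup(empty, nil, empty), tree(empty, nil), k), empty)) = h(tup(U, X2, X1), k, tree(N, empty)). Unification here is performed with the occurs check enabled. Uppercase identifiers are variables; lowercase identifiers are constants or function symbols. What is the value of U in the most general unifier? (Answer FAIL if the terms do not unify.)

Decompose h/3: tup(X2, X1, h(N, nil, n)) = tup(U, X2, X1),  k = k,  tree(h(tup(empty, nil, empty), tree(empty, nil), k), empty) = tree(N, empty).
Decompose tup/3: X2 = U,  X1 = X2,  h(N, nil, n) = X1.
Bind X2 := U; substituting into the one remaining equation that mentions X2 gives: X1 = U.
Bind X1 := U; substituting into the one remaining equation that mentions X1 gives: h(N, nil, n) = U.
Bind U := h(N, nil, n); no other remaining equation mentions U. Substituting into the earlier bindings gives X2 := h(N, nil, n), X1 := h(N, nil, n).
Delete trivial equation k = k.
Decompose tree/2: h(tup(empty, nil, empty), tree(empty, nil), k) = N,  empty = empty.
Bind N := h(tup(empty, nil, empty), tree(empty, nil), k); no other remaining equation mentions N. Substituting into the earlier bindings gives X2 := h(h(tup(empty, nil, empty), tree(empty, nil), k), nil, n), X1 := h(h(tup(empty, nil, empty), tree(empty, nil), k), nil, n), U := h(h(tup(empty, nil, empty), tree(empty, nil), k), nil, n).
Delete trivial equation empty = empty.
MGU = { X2 ↦ h(h(tup(empty, nil, empty), tree(empty, nil), k), nil, n), X1 ↦ h(h(tup(empty, nil, empty), tree(empty, nil), k), nil, n), U ↦ h(h(tup(empty, nil, empty), tree(empty, nil), k), nil, n), N ↦ h(tup(empty, nil, empty), tree(empty, nil), k) }, so U ↦ h(h(tup(empty, nil, empty), tree(empty, nil), k), nil, n).

h(h(tup(empty, nil, empty), tree(empty, nil), k), nil, n)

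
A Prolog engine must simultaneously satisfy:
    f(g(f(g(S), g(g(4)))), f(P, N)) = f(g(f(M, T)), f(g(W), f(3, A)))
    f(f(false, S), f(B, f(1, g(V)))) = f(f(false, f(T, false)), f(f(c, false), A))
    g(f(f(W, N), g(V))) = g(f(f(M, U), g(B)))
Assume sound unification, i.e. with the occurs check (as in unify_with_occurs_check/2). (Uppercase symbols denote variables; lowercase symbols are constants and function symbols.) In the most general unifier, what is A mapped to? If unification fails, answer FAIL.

Decompose f/2: g(f(g(S), g(g(4)))) = g(f(M, T)),  f(P, N) = f(g(W), f(3, A)).
Decompose g/1: f(g(S), g(g(4))) = f(M, T).
Decompose f/2: g(S) = M,  g(g(4)) = T.
Bind M := g(S); substituting into the one remaining equation that mentions M gives: g(f(f(W, N), g(V))) = g(f(f(g(S), U), g(B))).
Bind T := g(g(4)); substituting into the one remaining equation that mentions T gives: f(f(false, S), f(B, f(1, g(V)))) = f(f(false, f(g(g(4)), false)), f(f(c, false), A)).
Decompose f/2: P = g(W),  N = f(3, A).
Bind P := g(W); no other remaining equation mentions P.
Bind N := f(3, A); substituting into the one remaining equation that mentions N gives: g(f(f(W, f(3, A)), g(V))) = g(f(f(g(S), U), g(B))).
Decompose f/2: f(false, S) = f(false, f(g(g(4)), false)),  f(B, f(1, g(V))) = f(f(c, false), A).
Decompose f/2: false = false,  S = f(g(g(4)), false).
Delete trivial equation false = false.
Bind S := f(g(g(4)), false); substituting into the one remaining equation that mentions S gives: g(f(f(W, f(3, A)), g(V))) = g(f(f(g(f(g(g(4)), false)), U), g(B))). Substituting into the earlier binding gives M := g(f(g(g(4)), false)).
Decompose f/2: B = f(c, false),  f(1, g(V)) = A.
Bind B := f(c, false); substituting into the one remaining equation that mentions B gives: g(f(f(W, f(3, A)), g(V))) = g(f(f(g(f(g(g(4)), false)), U), g(f(c, false)))).
Bind A := f(1, g(V)); substituting into the remaining equation gives: g(f(f(W, f(3, f(1, g(V)))), g(V))) = g(f(f(g(f(g(g(4)), false)), U), g(f(c, false)))). Substituting into the earlier binding gives N := f(3, f(1, g(V))).
Decompose g/1: f(f(W, f(3, f(1, g(V)))), g(V)) = f(f(g(f(g(g(4)), false)), U), g(f(c, false))).
Decompose f/2: f(W, f(3, f(1, g(V)))) = f(g(f(g(g(4)), false)), U),  g(V) = g(f(c, false)).
Decompose f/2: W = g(f(g(g(4)), false)),  f(3, f(1, g(V))) = U.
Bind W := g(f(g(g(4)), false)); no other remaining equation mentions W. Substituting into the earlier binding gives P := g(g(f(g(g(4)), false))).
Bind U := f(3, f(1, g(V))); no other remaining equation mentions U.
Decompose g/1: V = f(c, false).
Bind V := f(c, false). Substituting into the earlier bindings gives N := f(3, f(1, g(f(c, false)))), A := f(1, g(f(c, false))), U := f(3, f(1, g(f(c, false)))).
MGU = { M ↦ g(f(g(g(4)), false)), T ↦ g(g(4)), P ↦ g(g(f(g(g(4)), false))), N ↦ f(3, f(1, g(f(c, false)))), S ↦ f(g(g(4)), false), B ↦ f(c, false), A ↦ f(1, g(f(c, false))), W ↦ g(f(g(g(4)), false)), U ↦ f(3, f(1, g(f(c, false)))), V ↦ f(c, false) }, so A ↦ f(1, g(f(c, false))).

f(1, g(f(c, false)))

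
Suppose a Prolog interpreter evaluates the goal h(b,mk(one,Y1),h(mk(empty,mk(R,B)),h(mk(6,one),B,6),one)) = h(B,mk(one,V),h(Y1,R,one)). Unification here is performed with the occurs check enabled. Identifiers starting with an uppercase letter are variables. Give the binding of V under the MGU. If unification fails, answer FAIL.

mk(empty,mk(h(mk(6,one),b,6),b))

Decompose h/3: b = B,  mk(one,Y1) = mk(one,V),  h(mk(empty,mk(R,B)),h(mk(6,one),B,6),one) = h(Y1,R,one).
Bind B := b; substituting into the one remaining equation that mentions B gives: h(mk(empty,mk(R,b)),h(mk(6,one),b,6),one) = h(Y1,R,one).
Decompose mk/2: one = one,  Y1 = V.
Delete trivial equation one = one.
Bind Y1 := V; substituting into the remaining equation gives: h(mk(empty,mk(R,b)),h(mk(6,one),b,6),one) = h(V,R,one).
Decompose h/3: mk(empty,mk(R,b)) = V,  h(mk(6,one),b,6) = R,  one = one.
Bind V := mk(empty,mk(R,b)); no other remaining equation mentions V. Substituting into the earlier binding gives Y1 := mk(empty,mk(R,b)).
Bind R := h(mk(6,one),b,6); no other remaining equation mentions R. Substituting into the earlier bindings gives Y1 := mk(empty,mk(h(mk(6,one),b,6),b)), V := mk(empty,mk(h(mk(6,one),b,6),b)).
Delete trivial equation one = one.
MGU = { B = b, Y1 = mk(empty,mk(h(mk(6,one),b,6),b)), V = mk(empty,mk(h(mk(6,one),b,6),b)), R = h(mk(6,one),b,6) }, so V = mk(empty,mk(h(mk(6,one),b,6),b)).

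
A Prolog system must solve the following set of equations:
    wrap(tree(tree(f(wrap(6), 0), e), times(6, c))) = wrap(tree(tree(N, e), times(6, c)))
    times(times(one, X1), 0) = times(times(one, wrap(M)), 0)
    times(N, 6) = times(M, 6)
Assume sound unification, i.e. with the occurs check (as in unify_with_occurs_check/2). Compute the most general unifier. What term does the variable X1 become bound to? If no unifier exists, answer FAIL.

Decompose wrap/1: tree(tree(f(wrap(6), 0), e), times(6, c)) = tree(tree(N, e), times(6, c)).
Decompose tree/2: tree(f(wrap(6), 0), e) = tree(N, e),  times(6, c) = times(6, c).
Decompose tree/2: f(wrap(6), 0) = N,  e = e.
Bind N := f(wrap(6), 0); substituting into the one remaining equation that mentions N gives: times(f(wrap(6), 0), 6) = times(M, 6).
Delete trivial equation e = e.
Delete trivial equation times(6, c) = times(6, c).
Decompose times/2: times(one, X1) = times(one, wrap(M)),  0 = 0.
Decompose times/2: one = one,  X1 = wrap(M).
Delete trivial equation one = one.
Bind X1 := wrap(M); no other remaining equation mentions X1.
Delete trivial equation 0 = 0.
Decompose times/2: f(wrap(6), 0) = M,  6 = 6.
Bind M := f(wrap(6), 0); no other remaining equation mentions M. Substituting into the earlier binding gives X1 := wrap(f(wrap(6), 0)).
Delete trivial equation 6 = 6.
MGU = { N = f(wrap(6), 0), X1 = wrap(f(wrap(6), 0)), M = f(wrap(6), 0) }, so X1 = wrap(f(wrap(6), 0)).

wrap(f(wrap(6), 0))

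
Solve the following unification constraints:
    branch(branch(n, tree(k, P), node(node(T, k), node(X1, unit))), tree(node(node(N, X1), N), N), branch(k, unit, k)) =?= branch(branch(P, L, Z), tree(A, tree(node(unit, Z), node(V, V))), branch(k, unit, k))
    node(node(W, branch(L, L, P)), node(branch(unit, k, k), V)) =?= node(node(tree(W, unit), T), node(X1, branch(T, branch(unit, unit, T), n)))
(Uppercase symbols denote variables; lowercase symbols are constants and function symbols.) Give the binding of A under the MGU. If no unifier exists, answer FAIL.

FAIL

Decompose branch/3: branch(n, tree(k, P), node(node(T, k), node(X1, unit))) =?= branch(P, L, Z),  tree(node(node(N, X1), N), N) =?= tree(A, tree(node(unit, Z), node(V, V))),  branch(k, unit, k) =?= branch(k, unit, k).
Decompose branch/3: n =?= P,  tree(k, P) =?= L,  node(node(T, k), node(X1, unit)) =?= Z.
Bind P := n; substituting into the 2 remaining equations that mention P gives: tree(k, n) =?= L,  node(node(W, branch(L, L, n)), node(branch(unit, k, k), V)) =?= node(node(tree(W, unit), T), node(X1, branch(T, branch(unit, unit, T), n))).
Bind L := tree(k, n); substituting into the one remaining equation that mentions L gives: node(node(W, branch(tree(k, n), tree(k, n), n)), node(branch(unit, k, k), V)) =?= node(node(tree(W, unit), T), node(X1, branch(T, branch(unit, unit, T), n))).
Bind Z := node(node(T, k), node(X1, unit)); substituting into the one remaining equation that mentions Z gives: tree(node(node(N, X1), N), N) =?= tree(A, tree(node(unit, node(node(T, k), node(X1, unit))), node(V, V))).
Decompose tree/2: node(node(N, X1), N) =?= A,  N =?= tree(node(unit, node(node(T, k), node(X1, unit))), node(V, V)).
Bind A := node(node(N, X1), N); no other remaining equation mentions A.
Bind N := tree(node(unit, node(node(T, k), node(X1, unit))), node(V, V)); no other remaining equation mentions N. Substituting into the earlier binding gives A := node(node(tree(node(unit, node(node(T, k), node(X1, unit))), node(V, V)), X1), tree(node(unit, node(node(T, k), node(X1, unit))), node(V, V))).
Delete trivial equation branch(k, unit, k) =?= branch(k, unit, k).
Decompose node/2: node(W, branch(tree(k, n), tree(k, n), n)) =?= node(tree(W, unit), T),  node(branch(unit, k, k), V) =?= node(X1, branch(T, branch(unit, unit, T), n)).
Decompose node/2: W =?= tree(W, unit),  branch(tree(k, n), tree(k, n), n) =?= T.
Occurs check fails: W occurs in tree(W, unit); the equation W =?= tree(W, unit) has no finite solution.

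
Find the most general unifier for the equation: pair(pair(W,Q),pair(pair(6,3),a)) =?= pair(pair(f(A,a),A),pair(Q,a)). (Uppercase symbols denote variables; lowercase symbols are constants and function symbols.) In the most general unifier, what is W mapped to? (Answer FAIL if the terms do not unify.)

f(pair(6,3),a)

Decompose pair/2: pair(W,Q) =?= pair(f(A,a),A),  pair(pair(6,3),a) =?= pair(Q,a).
Decompose pair/2: W =?= f(A,a),  Q =?= A.
Bind W := f(A,a); no other remaining equation mentions W.
Bind Q := A; substituting into the remaining equation gives: pair(pair(6,3),a) =?= pair(A,a).
Decompose pair/2: pair(6,3) =?= A,  a =?= a.
Bind A := pair(6,3); no other remaining equation mentions A. Substituting into the earlier bindings gives W := f(pair(6,3),a), Q := pair(6,3).
Delete trivial equation a =?= a.
MGU = { W -> f(pair(6,3),a), Q -> pair(6,3), A -> pair(6,3) }, so W -> f(pair(6,3),a).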